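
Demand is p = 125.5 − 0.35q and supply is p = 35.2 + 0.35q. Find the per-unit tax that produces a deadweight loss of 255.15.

18.9

Competitive equilibrium: 125.5 − 0.35q = 35.2 + 0.35q → q* = 129, p* = 80.35.
A tax t gives Δq = t/0.7 and wedge t, so DWL = t²/1.4.
t²/1.4 = 255.15 → t² = 357.21 → t = 18.9.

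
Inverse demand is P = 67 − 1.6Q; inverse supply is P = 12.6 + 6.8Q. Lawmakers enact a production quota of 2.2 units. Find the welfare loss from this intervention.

Competitive equilibrium: 67 − 1.6Q = 12.6 + 6.8Q → Q* = 6.4762, P* = 56.6381.
At Q = 2.2: demand price = 67 − 1.6·2.2 = 63.48; supply price = 12.6 + 6.8·2.2 = 27.56.
ΔQ = 6.4762 − 2.2 = 4.2762; wedge = 63.48 − 27.56 = 35.92.
Deadweight loss = ½ × 4.2762 × 35.92 = 76.80.

76.80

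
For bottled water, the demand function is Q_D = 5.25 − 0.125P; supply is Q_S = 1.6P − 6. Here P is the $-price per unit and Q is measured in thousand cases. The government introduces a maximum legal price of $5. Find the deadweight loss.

$25.57 thousand

In inverse form: demand P = 42 − 8Q, supply P = 3.75 + 0.625Q.
Competitive equilibrium: 42 − 8Q = 3.75 + 0.625Q → Q* = 4.4348, P* = 6.5217.
At the ceiling P = 5, quantity supplied = (5 − 3.75)/0.625 = 2.
Willingness to pay at Q' = 2: 42 − 8·2 = 26.
ΔQ = 4.4348 − 2 = 2.4348; wedge = 26 − 5 = 21.
DWL = ½ × 2.4348 × 21 = $25.57 thousand.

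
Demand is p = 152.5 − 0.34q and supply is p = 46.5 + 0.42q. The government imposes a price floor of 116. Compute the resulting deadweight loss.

392.06

Competitive equilibrium: 152.5 − 0.34q = 46.5 + 0.42q → q* = 139.4737, p* = 105.0789.
At the floor p = 116, quantity demanded = (152.5 − 116)/0.34 = 107.3529.
Sellers' marginal cost at q' = 107.3529: 46.5 + 0.42·107.3529 = 91.5882.
Δq = 139.4737 − 107.3529 = 32.1208; wedge = 116 − 91.5882 = 24.4118.
Deadweight loss = ½ × 32.1208 × 24.4118 = 392.06.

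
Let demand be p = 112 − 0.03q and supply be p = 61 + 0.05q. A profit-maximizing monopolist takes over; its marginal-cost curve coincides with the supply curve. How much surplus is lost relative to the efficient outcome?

Competitive equilibrium: 112 − 0.03q = 61 + 0.05q → q* = 637.5, p* = 92.875.
Marginal revenue: MR = 112 − 0.06q. Set MR = MC: 112 − 0.06q = 61 + 0.05q → q_m = 463.6364.
Price p_m = 112 − 0.03·463.6364 = 98.0909; MC(q_m) = 61 + 0.05·463.6364 = 84.1818.
Competitive q* = 637.5, so Δq = 173.8636; wedge = 98.0909 − 84.1818 = 13.9091.
DWL = ½ × 173.8636 × 13.9091 = 1209.14.

1209.14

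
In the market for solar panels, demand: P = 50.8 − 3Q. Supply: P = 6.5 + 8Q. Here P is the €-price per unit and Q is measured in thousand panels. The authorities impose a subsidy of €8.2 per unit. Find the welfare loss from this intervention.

€3.06 thousand

Competitive equilibrium: 50.8 − 3Q = 6.5 + 8Q → Q* = 4.0273, P* = 38.7182.
The subsidy lowers effective supply by 8.2: P = 8Q − 1.7.
New quantity: 50.8 − 3Q = 8Q − 1.7 → Q' = 4.7727.
Overproduction ΔQ = 4.7727 − 4.0273 = 0.7454; wedge = subsidy = 8.2.
Welfare loss = ½ × 0.7454 × 8.2 = €3.06 thousand.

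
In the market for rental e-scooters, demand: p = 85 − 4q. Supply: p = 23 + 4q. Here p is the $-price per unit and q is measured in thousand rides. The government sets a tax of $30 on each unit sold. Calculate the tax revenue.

Competitive equilibrium: 85 − 4q = 23 + 4q → q* = 7.75, p* = 54.
With the tax, the buyer price exceeds the seller price by 30: (85 − 4q) − (23 + 4q) = 30 → q' = 4.
Tax revenue = 30 × 4 = $120 thousand.

$120 thousand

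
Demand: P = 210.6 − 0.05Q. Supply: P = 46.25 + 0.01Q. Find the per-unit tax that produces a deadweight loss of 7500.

30

Competitive equilibrium: 210.6 − 0.05Q = 46.25 + 0.01Q → Q* = 2739.1667, P* = 73.6417.
A tax t gives ΔQ = t/0.06 and wedge t, so DWL = t²/0.12.
t²/0.12 = 7500 → t² = 900 → t = 30.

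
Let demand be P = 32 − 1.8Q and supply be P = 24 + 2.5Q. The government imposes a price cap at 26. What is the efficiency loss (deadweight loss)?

Competitive equilibrium: 32 − 1.8Q = 24 + 2.5Q → Q* = 1.8605, P* = 28.6512.
At the ceiling P = 26, quantity supplied = (26 − 24)/2.5 = 0.8.
Willingness to pay at Q' = 0.8: 32 − 1.8·0.8 = 30.56.
ΔQ = 1.8605 − 0.8 = 1.0605; wedge = 30.56 − 26 = 4.56.
Welfare loss = ½ × 1.0605 × 4.56 = 2.42.

2.42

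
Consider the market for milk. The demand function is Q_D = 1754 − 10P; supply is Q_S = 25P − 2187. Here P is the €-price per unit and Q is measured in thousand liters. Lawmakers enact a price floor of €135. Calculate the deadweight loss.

In inverse form: demand P = 175.4 − 0.1Q, supply P = 87.48 + 0.04Q.
Competitive equilibrium: 175.4 − 0.1Q = 87.48 + 0.04Q → Q* = 628, P* = 112.6.
At the floor P = 135, quantity demanded = (175.4 − 135)/0.1 = 404.
Sellers' marginal cost at Q' = 404: 87.48 + 0.04·404 = 103.64.
ΔQ = 628 − 404 = 224; wedge = 135 − 103.64 = 31.36.
Welfare loss = ½ × 224 × 31.36 = €3512.32 thousand.

€3512.32 thousand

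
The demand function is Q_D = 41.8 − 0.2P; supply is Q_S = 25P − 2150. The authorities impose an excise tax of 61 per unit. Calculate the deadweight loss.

In inverse form: demand P = 209 − 5Q, supply P = 86 + 0.04Q.
Competitive equilibrium: 209 − 5Q = 86 + 0.04Q → Q* = 24.4048, P* = 86.9762.
With the tax, the buyer price exceeds the seller price by 61: (209 − 5Q) − (86 + 0.04Q) = 61 → Q' = 12.3016.
ΔQ = 24.4048 − 12.3016 = 12.1032; the wedge equals the tax, 61.
The triangle = ½ × 12.1032 × 61 = 369.15.

369.15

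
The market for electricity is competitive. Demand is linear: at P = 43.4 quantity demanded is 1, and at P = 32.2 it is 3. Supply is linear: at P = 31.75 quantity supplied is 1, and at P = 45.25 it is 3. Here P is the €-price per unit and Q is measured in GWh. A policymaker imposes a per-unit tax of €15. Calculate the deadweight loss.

€9.11

Demand slope = (32.2 − 43.4)/(3 − 1) = −5.6, so P = 49 − 5.6Q.
Supply slope = (45.25 − 31.75)/(3 − 1) = 6.75, so P = 25 + 6.75Q.
Competitive equilibrium: 49 − 5.6Q = 25 + 6.75Q → Q* = 1.9433, P* = 38.1174.
With the tax, the buyer price exceeds the seller price by 15: (49 − 5.6Q) − (25 + 6.75Q) = 15 → Q' = 0.7287.
ΔQ = 1.9433 − 0.7287 = 1.2146; the wedge equals the tax, 15.
Welfare loss = ½ × 1.2146 × 15 = €9.11.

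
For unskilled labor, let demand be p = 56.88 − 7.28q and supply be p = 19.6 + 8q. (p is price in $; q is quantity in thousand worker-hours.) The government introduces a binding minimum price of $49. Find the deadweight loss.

Competitive equilibrium: 56.88 − 7.28q = 19.6 + 8q → q* = 2.4398, p* = 39.1183.
At the floor p = 49, quantity demanded = (56.88 − 49)/7.28 = 1.0824.
Sellers' marginal cost at q' = 1.0824: 19.6 + 8·1.0824 = 28.2592.
Δq = 2.4398 − 1.0824 = 1.3574; wedge = 49 − 28.2592 = 20.7408.
DWL = ½ × 1.3574 × 20.7408 = $14.08 thousand.

$14.08 thousand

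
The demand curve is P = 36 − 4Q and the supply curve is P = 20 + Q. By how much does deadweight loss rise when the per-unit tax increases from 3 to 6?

Competitive equilibrium: 36 − 4Q = 20 + Q → Q* = 3.2, P* = 23.2.
For a per-unit tax t: ΔQ = t/5, so DWL = ½·t·(t/5) = t²/10.
At t = 3: DWL = 0.9. At t = 6: DWL = 3.6.
Increase = 3.6 − 0.9 = 2.70.

2.70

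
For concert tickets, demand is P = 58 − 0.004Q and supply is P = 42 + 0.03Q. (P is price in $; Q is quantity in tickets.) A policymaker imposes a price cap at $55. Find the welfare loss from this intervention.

Competitive equilibrium: 58 − 0.004Q = 42 + 0.03Q → Q* = 470.58824, P* = 56.11765.
At the ceiling P = 55, quantity supplied = (55 − 42)/0.03 = 433.33333.
Willingness to pay at Q' = 433.33333: 58 − 0.004·433.33333 = 56.26667.
ΔQ = 470.58824 − 433.33333 = 37.25491; wedge = 56.26667 − 55 = 1.26667.
Welfare loss = ½ × 37.25491 × 1.26667 = $23.59.

$23.59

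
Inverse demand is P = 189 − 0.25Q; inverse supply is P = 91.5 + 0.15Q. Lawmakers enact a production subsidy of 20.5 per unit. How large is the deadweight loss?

Competitive equilibrium: 189 − 0.25Q = 91.5 + 0.15Q → Q* = 243.75, P* = 128.0625.
The subsidy lowers effective supply by 20.5: P = 71 + 0.15Q.
New quantity: 189 − 0.25Q = 71 + 0.15Q → Q' = 295.
Overproduction ΔQ = 295 − 243.75 = 51.25; wedge = subsidy = 20.5.
The triangle = ½ × 51.25 × 20.5 = 525.31.

525.31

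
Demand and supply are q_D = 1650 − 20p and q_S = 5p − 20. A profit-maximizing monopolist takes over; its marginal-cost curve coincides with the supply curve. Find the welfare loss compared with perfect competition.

In inverse form: demand p = 82.5 − 0.05q, supply p = 4 + 0.2q.
Competitive equilibrium: 82.5 − 0.05q = 4 + 0.2q → q* = 314, p* = 66.8.
Marginal revenue: MR = 82.5 − 0.1q. Set MR = MC: 82.5 − 0.1q = 4 + 0.2q → q_m = 261.6667.
Price p_m = 82.5 − 0.05·261.6667 = 69.4167; MC(q_m) = 4 + 0.2·261.6667 = 56.3333.
Competitive q* = 314, so Δq = 52.3333; wedge = 69.4167 − 56.3333 = 13.0834.
DWL = ½ × 52.3333 × 13.0834 = 342.35.

342.35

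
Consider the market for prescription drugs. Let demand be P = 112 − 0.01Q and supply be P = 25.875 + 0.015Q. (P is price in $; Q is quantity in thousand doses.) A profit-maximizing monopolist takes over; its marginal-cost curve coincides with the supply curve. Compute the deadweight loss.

$12110.23 thousand

Competitive equilibrium: 112 − 0.01Q = 25.875 + 0.015Q → Q* = 3445, P* = 77.55.
Marginal revenue: MR = 112 − 0.02Q. Set MR = MC: 112 − 0.02Q = 25.875 + 0.015Q → Q_m = 2460.71429.
Price P_m = 112 − 0.01·2460.71429 = 87.39286; MC(Q_m) = 25.875 + 0.015·2460.71429 = 62.78571.
Competitive Q* = 3445, so ΔQ = 984.28571; wedge = 87.39286 − 62.78571 = 24.60715.
Deadweight loss = ½ × 984.28571 × 24.60715 = $12110.23 thousand.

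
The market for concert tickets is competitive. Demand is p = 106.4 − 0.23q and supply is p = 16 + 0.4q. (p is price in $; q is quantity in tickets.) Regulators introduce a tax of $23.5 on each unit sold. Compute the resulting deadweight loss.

$438.29

Competitive equilibrium: 106.4 − 0.23q = 16 + 0.4q → q* = 143.4921, p* = 73.3968.
With the tax, the buyer price exceeds the seller price by 23.5: (106.4 − 0.23q) − (16 + 0.4q) = 23.5 → q' = 106.1905.
Δq = 143.4921 − 106.1905 = 37.3016; the wedge equals the tax, 23.5.
Deadweight loss = ½ × 37.3016 × 23.5 = $438.29.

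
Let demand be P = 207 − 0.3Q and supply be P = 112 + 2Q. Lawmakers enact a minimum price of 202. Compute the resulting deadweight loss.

Competitive equilibrium: 207 − 0.3Q = 112 + 2Q → Q* = 41.30435, P* = 194.6087.
At the floor P = 202, quantity demanded = (207 − 202)/0.3 = 16.66667.
Sellers' marginal cost at Q' = 16.66667: 112 + 2·16.66667 = 145.33334.
ΔQ = 41.30435 − 16.66667 = 24.63768; wedge = 202 − 145.33334 = 56.66666.
Welfare loss = ½ × 24.63768 × 56.66666 = 698.07.

698.07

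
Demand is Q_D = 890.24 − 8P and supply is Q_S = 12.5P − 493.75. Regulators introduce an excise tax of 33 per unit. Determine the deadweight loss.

In inverse form: demand P = 111.28 − 0.125Q, supply P = 39.5 + 0.08Q.
Competitive equilibrium: 111.28 − 0.125Q = 39.5 + 0.08Q → Q* = 350.1463, P* = 67.5117.
With the tax, the buyer price exceeds the seller price by 33: (111.28 − 0.125Q) − (39.5 + 0.08Q) = 33 → Q' = 189.1707.
ΔQ = 350.1463 − 189.1707 = 160.9756; the wedge equals the tax, 33.
Welfare loss = ½ × 160.9756 × 33 = 2656.10.

2656.10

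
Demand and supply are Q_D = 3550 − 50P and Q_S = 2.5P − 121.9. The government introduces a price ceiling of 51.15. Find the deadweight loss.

In inverse form: demand P = 71 − 0.02Q, supply P = 48.76 + 0.4Q.
Competitive equilibrium: 71 − 0.02Q = 48.76 + 0.4Q → Q* = 52.9524, P* = 69.941.
At the ceiling P = 51.15, quantity supplied = (51.15 − 48.76)/0.4 = 5.975.
Willingness to pay at Q' = 5.975: 71 − 0.02·5.975 = 70.8805.
ΔQ = 52.9524 − 5.975 = 46.9774; wedge = 70.8805 − 51.15 = 19.7305.
DWL = ½ × 46.9774 × 19.7305 = 463.44.

463.44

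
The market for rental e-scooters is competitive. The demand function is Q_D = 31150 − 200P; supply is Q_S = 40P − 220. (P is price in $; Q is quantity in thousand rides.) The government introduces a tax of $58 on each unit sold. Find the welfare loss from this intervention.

In inverse form: demand P = 155.75 − 0.005Q, supply P = 5.5 + 0.025Q.
Competitive equilibrium: 155.75 − 0.005Q = 5.5 + 0.025Q → Q* = 5008.3333, P* = 130.7083.
With the tax, the buyer price exceeds the seller price by 58: (155.75 − 0.005Q) − (5.5 + 0.025Q) = 58 → Q' = 3075.
ΔQ = 5008.3333 − 3075 = 1933.3333; the wedge equals the tax, 58.
DWL = ½ × 1933.3333 × 58 = $56066.67 thousand.

$56066.67 thousand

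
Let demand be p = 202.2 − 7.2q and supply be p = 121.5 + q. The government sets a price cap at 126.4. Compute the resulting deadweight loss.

100.11

Competitive equilibrium: 202.2 − 7.2q = 121.5 + q → q* = 9.8415, p* = 131.3415.
At the ceiling p = 126.4, quantity supplied = (126.4 − 121.5)/1 = 4.9.
Willingness to pay at q' = 4.9: 202.2 − 7.2·4.9 = 166.92.
Δq = 9.8415 − 4.9 = 4.9415; wedge = 166.92 − 126.4 = 40.52.
Welfare loss = ½ × 4.9415 × 40.52 = 100.11.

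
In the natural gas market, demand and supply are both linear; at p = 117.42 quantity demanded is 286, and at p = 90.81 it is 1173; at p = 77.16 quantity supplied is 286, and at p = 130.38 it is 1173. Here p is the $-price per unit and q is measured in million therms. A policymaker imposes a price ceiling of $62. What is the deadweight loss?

Demand slope = (90.81 − 117.42)/(1173 − 286) = −0.03, so p = 126 − 0.03q.
Supply slope = (130.38 − 77.16)/(1173 − 286) = 0.06, so p = 60 + 0.06q.
Competitive equilibrium: 126 − 0.03q = 60 + 0.06q → q* = 733.3333, p* = 104.
At the ceiling p = 62, quantity supplied = (62 − 60)/0.06 = 33.3333.
Willingness to pay at q' = 33.3333: 126 − 0.03·33.3333 = 125.
Δq = 733.3333 − 33.3333 = 700; wedge = 125 − 62 = 63.
DWL = ½ × 700 × 63 = $22050 million.

$22050 million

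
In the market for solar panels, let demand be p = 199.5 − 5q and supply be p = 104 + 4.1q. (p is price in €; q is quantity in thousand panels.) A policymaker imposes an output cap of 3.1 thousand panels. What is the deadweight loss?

€248.79 thousand

Competitive equilibrium: 199.5 − 5q = 104 + 4.1q → q* = 10.4945, p* = 147.0275.
At q = 3.1: demand price = 199.5 − 5·3.1 = 184; supply price = 104 + 4.1·3.1 = 116.71.
Δq = 10.4945 − 3.1 = 7.3945; wedge = 184 − 116.71 = 67.29.
Welfare loss = ½ × 7.3945 × 67.29 = €248.79 thousand.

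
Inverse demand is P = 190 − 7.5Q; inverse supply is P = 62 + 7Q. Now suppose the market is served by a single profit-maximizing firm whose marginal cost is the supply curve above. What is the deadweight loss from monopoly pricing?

Competitive equilibrium: 190 − 7.5Q = 62 + 7Q → Q* = 8.8276, P* = 123.7931.
Marginal revenue: MR = 190 − 15Q. Set MR = MC: 190 − 15Q = 62 + 7Q → Q_m = 5.8182.
Price P_m = 190 − 7.5·5.8182 = 146.3635; MC(Q_m) = 62 + 7·5.8182 = 102.7274.
Competitive Q* = 8.8276, so ΔQ = 3.0094; wedge = 146.3635 − 102.7274 = 43.6361.
The triangle = ½ × 3.0094 × 43.6361 = 65.66.

65.66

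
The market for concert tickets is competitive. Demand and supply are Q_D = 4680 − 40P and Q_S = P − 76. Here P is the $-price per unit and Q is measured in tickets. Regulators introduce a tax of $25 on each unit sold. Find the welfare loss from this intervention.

$304.88

In inverse form: demand P = 117 − 0.025Q, supply P = 76 + Q.
Competitive equilibrium: 117 − 0.025Q = 76 + Q → Q* = 40, P* = 116.
With the tax, the buyer price exceeds the seller price by 25: (117 − 0.025Q) − (76 + Q) = 25 → Q' = 15.6098.
ΔQ = 40 − 15.6098 = 24.3902; the wedge equals the tax, 25.
Welfare loss = ½ × 24.3902 × 25 = $304.88.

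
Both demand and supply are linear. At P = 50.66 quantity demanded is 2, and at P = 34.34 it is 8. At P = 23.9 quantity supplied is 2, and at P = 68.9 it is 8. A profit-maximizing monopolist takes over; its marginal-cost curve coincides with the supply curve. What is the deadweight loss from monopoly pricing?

4.82

Demand slope = (34.34 − 50.66)/(8 − 2) = −2.72, so P = 56.1 − 2.72Q.
Supply slope = (68.9 − 23.9)/(8 − 2) = 7.5, so P = 8.9 + 7.5Q.
Competitive equilibrium: 56.1 − 2.72Q = 8.9 + 7.5Q → Q* = 4.6184, P* = 43.538.
Marginal revenue: MR = 56.1 − 5.44Q. Set MR = MC: 56.1 − 5.44Q = 8.9 + 7.5Q → Q_m = 3.6476.
Price P_m = 56.1 − 2.72·3.6476 = 46.1785; MC(Q_m) = 8.9 + 7.5·3.6476 = 36.257.
Competitive Q* = 4.6184, so ΔQ = 0.9708; wedge = 46.1785 − 36.257 = 9.9215.
Deadweight loss = ½ × 0.9708 × 9.9215 = 4.82.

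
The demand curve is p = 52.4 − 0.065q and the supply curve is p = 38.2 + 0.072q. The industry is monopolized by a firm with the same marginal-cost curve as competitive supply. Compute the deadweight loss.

Competitive equilibrium: 52.4 − 0.065q = 38.2 + 0.072q → q* = 103.6496, p* = 45.6628.
Marginal revenue: MR = 52.4 − 0.13q. Set MR = MC: 52.4 − 0.13q = 38.2 + 0.072q → q_m = 70.297.
Price p_m = 52.4 − 0.065·70.297 = 47.8307; MC(q_m) = 38.2 + 0.072·70.297 = 43.2614.
Competitive q* = 103.6496, so Δq = 33.3526; wedge = 47.8307 − 43.2614 = 4.5693.
Welfare loss = ½ × 33.3526 × 4.5693 = 76.20.

76.20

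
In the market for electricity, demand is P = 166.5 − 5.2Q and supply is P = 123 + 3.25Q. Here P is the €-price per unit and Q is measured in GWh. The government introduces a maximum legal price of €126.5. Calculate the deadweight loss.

Competitive equilibrium: 166.5 − 5.2Q = 123 + 3.25Q → Q* = 5.1479, P* = 139.7308.
At the ceiling P = 126.5, quantity supplied = (126.5 − 123)/3.25 = 1.0769.
Willingness to pay at Q' = 1.0769: 166.5 − 5.2·1.0769 = 160.9001.
ΔQ = 5.1479 − 1.0769 = 4.071; wedge = 160.9001 − 126.5 = 34.4001.
Welfare loss = ½ × 4.071 × 34.4001 = €70.02.

€70.02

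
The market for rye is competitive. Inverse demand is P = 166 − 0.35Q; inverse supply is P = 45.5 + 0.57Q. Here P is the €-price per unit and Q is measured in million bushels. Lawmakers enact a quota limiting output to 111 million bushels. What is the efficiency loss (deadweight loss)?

Competitive equilibrium: 166 − 0.35Q = 45.5 + 0.57Q → Q* = 130.9783, P* = 120.1576.
At Q = 111: demand price = 166 − 0.35·111 = 127.15; supply price = 45.5 + 0.57·111 = 108.77.
ΔQ = 130.9783 − 111 = 19.9783; wedge = 127.15 − 108.77 = 18.38.
Welfare loss = ½ × 19.9783 × 18.38 = €183.60 million.

€183.60 million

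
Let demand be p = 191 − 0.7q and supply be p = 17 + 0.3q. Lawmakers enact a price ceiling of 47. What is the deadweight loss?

Competitive equilibrium: 191 − 0.7q = 17 + 0.3q → q* = 174, p* = 69.2.
At the ceiling p = 47, quantity supplied = (47 − 17)/0.3 = 100.
Willingness to pay at q' = 100: 191 − 0.7·100 = 121.
Δq = 174 − 100 = 74; wedge = 121 − 47 = 74.
The triangle = ½ × 74 × 74 = 2738.

2738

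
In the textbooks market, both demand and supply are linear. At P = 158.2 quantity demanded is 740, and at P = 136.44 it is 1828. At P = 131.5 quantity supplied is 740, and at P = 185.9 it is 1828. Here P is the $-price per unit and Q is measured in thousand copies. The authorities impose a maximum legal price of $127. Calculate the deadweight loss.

Demand slope = (136.44 − 158.2)/(1828 − 740) = −0.02, so P = 173 − 0.02Q.
Supply slope = (185.9 − 131.5)/(1828 − 740) = 0.05, so P = 94.5 + 0.05Q.
Competitive equilibrium: 173 − 0.02Q = 94.5 + 0.05Q → Q* = 1121.4286, P* = 150.5714.
At the ceiling P = 127, quantity supplied = (127 − 94.5)/0.05 = 650.
Willingness to pay at Q' = 650: 173 − 0.02·650 = 160.
ΔQ = 1121.4286 − 650 = 471.4286; wedge = 160 − 127 = 33.
Deadweight loss = ½ × 471.4286 × 33 = $7778.57 thousand.

$7778.57 thousand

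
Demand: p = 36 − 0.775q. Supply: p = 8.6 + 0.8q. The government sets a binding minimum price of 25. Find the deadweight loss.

Competitive equilibrium: 36 − 0.775q = 8.6 + 0.8q → q* = 17.3968, p* = 22.5175.
At the floor p = 25, quantity demanded = (36 − 25)/0.775 = 14.1935.
Sellers' marginal cost at q' = 14.1935: 8.6 + 0.8·14.1935 = 19.9548.
Δq = 17.3968 − 14.1935 = 3.2033; wedge = 25 − 19.9548 = 5.0452.
DWL = ½ × 3.2033 × 5.0452 = 8.08.

8.08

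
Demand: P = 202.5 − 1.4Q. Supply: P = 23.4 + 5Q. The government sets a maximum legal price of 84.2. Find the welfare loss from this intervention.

Competitive equilibrium: 202.5 − 1.4Q = 23.4 + 5Q → Q* = 27.98438, P* = 163.32188.
At the ceiling P = 84.2, quantity supplied = (84.2 − 23.4)/5 = 12.16.
Willingness to pay at Q' = 12.16: 202.5 − 1.4·12.16 = 185.476.
ΔQ = 27.98438 − 12.16 = 15.82438; wedge = 185.476 − 84.2 = 101.276.
DWL = ½ × 15.82438 × 101.276 = 801.31.

801.31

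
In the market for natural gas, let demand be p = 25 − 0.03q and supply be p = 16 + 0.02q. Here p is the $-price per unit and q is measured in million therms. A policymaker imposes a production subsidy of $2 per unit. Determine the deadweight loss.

Competitive equilibrium: 25 − 0.03q = 16 + 0.02q → q* = 180, p* = 19.6.
The subsidy lowers effective supply by 2: p = 14 + 0.02q.
New quantity: 25 − 0.03q = 14 + 0.02q → q' = 220.
Overproduction Δq = 220 − 180 = 40; wedge = subsidy = 2.
The triangle = ½ × 40 × 2 = $40 million.

$40 million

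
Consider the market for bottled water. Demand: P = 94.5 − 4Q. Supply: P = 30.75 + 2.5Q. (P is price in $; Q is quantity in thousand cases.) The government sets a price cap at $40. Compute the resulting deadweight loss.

Competitive equilibrium: 94.5 − 4Q = 30.75 + 2.5Q → Q* = 9.8077, P* = 55.2692.
At the ceiling P = 40, quantity supplied = (40 − 30.75)/2.5 = 3.7.
Willingness to pay at Q' = 3.7: 94.5 − 4·3.7 = 79.7.
ΔQ = 9.8077 − 3.7 = 6.1077; wedge = 79.7 − 40 = 39.7.
Welfare loss = ½ × 6.1077 × 39.7 = $121.24 thousand.

$121.24 thousand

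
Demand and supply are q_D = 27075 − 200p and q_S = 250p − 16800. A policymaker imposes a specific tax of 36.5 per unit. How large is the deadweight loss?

74013.89

In inverse form: demand p = 135.375 − 0.005q, supply p = 67.2 + 0.004q.
Competitive equilibrium: 135.375 − 0.005q = 67.2 + 0.004q → q* = 7575, p* = 97.5.
With the tax, the buyer price exceeds the seller price by 36.5: (135.375 − 0.005q) − (67.2 + 0.004q) = 36.5 → q' = 3519.4444.
Δq = 7575 − 3519.4444 = 4055.5556; the wedge equals the tax, 36.5.
The triangle = ½ × 4055.5556 × 36.5 = 74013.89.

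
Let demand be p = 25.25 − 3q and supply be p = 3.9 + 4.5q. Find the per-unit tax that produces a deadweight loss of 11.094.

12.9

Competitive equilibrium: 25.25 − 3q = 3.9 + 4.5q → q* = 2.8467, p* = 16.71.
A tax t gives Δq = t/7.5 and wedge t, so DWL = t²/15.
t²/15 = 11.094 → t² = 166.41 → t = 12.9.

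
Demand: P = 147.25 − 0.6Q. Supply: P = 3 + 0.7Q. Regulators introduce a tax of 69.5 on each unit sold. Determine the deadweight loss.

Competitive equilibrium: 147.25 − 0.6Q = 3 + 0.7Q → Q* = 110.9615, P* = 80.6731.
With the tax, the buyer price exceeds the seller price by 69.5: (147.25 − 0.6Q) − (3 + 0.7Q) = 69.5 → Q' = 57.5.
ΔQ = 110.9615 − 57.5 = 53.4615; the wedge equals the tax, 69.5.
Deadweight loss = ½ × 53.4615 × 69.5 = 1857.79.

1857.79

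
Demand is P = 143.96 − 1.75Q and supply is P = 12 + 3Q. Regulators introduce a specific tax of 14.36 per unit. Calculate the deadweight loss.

21.71

Competitive equilibrium: 143.96 − 1.75Q = 12 + 3Q → Q* = 27.7811, P* = 95.3432.
With the tax, the buyer price exceeds the seller price by 14.36: (143.96 − 1.75Q) − (12 + 3Q) = 14.36 → Q' = 24.7579.
ΔQ = 27.7811 − 24.7579 = 3.0232; the wedge equals the tax, 14.36.
The triangle = ½ × 3.0232 × 14.36 = 21.71.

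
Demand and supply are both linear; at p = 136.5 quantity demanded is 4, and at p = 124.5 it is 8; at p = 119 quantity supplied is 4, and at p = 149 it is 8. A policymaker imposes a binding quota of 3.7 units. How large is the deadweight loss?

Demand slope = (124.5 − 136.5)/(8 − 4) = −3, so p = 148.5 − 3q.
Supply slope = (149 − 119)/(8 − 4) = 7.5, so p = 89 + 7.5q.
Competitive equilibrium: 148.5 − 3q = 89 + 7.5q → q* = 5.6667, p* = 131.5.
At q = 3.7: demand price = 148.5 − 3·3.7 = 137.4; supply price = 89 + 7.5·3.7 = 116.75.
Δq = 5.6667 − 3.7 = 1.9667; wedge = 137.4 − 116.75 = 20.65.
DWL = ½ × 1.9667 × 20.65 = 20.31.

20.31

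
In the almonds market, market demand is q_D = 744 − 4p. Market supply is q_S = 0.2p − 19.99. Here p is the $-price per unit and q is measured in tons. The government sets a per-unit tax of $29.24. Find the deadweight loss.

$81.43

In inverse form: demand p = 186 − 0.25q, supply p = 99.95 + 5q.
Competitive equilibrium: 186 − 0.25q = 99.95 + 5q → q* = 16.3905, p* = 181.9024.
With the tax, the buyer price exceeds the seller price by 29.24: (186 − 0.25q) − (99.95 + 5q) = 29.24 → q' = 10.821.
Δq = 16.3905 − 10.821 = 5.5695; the wedge equals the tax, 29.24.
The triangle = ½ × 5.5695 × 29.24 = $81.43.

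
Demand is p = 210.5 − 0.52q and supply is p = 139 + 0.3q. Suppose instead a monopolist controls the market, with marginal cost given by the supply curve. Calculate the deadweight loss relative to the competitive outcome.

Competitive equilibrium: 210.5 − 0.52q = 139 + 0.3q → q* = 87.1951, p* = 165.1585.
Marginal revenue: MR = 210.5 − 1.04q. Set MR = MC: 210.5 − 1.04q = 139 + 0.3q → q_m = 53.3582.
Price p_m = 210.5 − 0.52·53.3582 = 182.7537; MC(q_m) = 139 + 0.3·53.3582 = 155.0075.
Competitive q* = 87.1951, so Δq = 33.8369; wedge = 182.7537 − 155.0075 = 27.7462.
DWL = ½ × 33.8369 × 27.7462 = 469.42.

469.42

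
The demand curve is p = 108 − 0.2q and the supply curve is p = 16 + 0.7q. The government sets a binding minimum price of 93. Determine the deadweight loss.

Competitive equilibrium: 108 − 0.2q = 16 + 0.7q → q* = 102.2222, p* = 87.5556.
At the floor p = 93, quantity demanded = (108 − 93)/0.2 = 75.
Sellers' marginal cost at q' = 75: 16 + 0.7·75 = 68.5.
Δq = 102.2222 − 75 = 27.2222; wedge = 93 − 68.5 = 24.5.
Welfare loss = ½ × 27.2222 × 24.5 = 333.47.

333.47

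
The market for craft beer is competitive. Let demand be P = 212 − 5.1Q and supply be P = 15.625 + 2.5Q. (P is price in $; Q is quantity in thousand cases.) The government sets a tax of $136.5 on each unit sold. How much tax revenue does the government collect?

$1075.39 thousand

Competitive equilibrium: 212 − 5.1Q = 15.625 + 2.5Q → Q* = 25.8388, P* = 80.222.
With the tax, the buyer price exceeds the seller price by 136.5: (212 − 5.1Q) − (15.625 + 2.5Q) = 136.5 → Q' = 7.8783.
Tax revenue = 136.5 × 7.8783 = $1075.39 thousand.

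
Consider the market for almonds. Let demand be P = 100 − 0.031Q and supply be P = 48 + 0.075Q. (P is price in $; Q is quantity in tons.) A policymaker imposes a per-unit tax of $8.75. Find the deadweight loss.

$361.14

Competitive equilibrium: 100 − 0.031Q = 48 + 0.075Q → Q* = 490.566, P* = 84.7925.
With the tax, the buyer price exceeds the seller price by 8.75: (100 − 0.031Q) − (48 + 0.075Q) = 8.75 → Q' = 408.0189.
ΔQ = 490.566 − 408.0189 = 82.5471; the wedge equals the tax, 8.75.
The triangle = ½ × 82.5471 × 8.75 = $361.14.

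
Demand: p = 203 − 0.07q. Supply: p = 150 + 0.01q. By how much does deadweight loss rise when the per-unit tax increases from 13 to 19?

1200

Competitive equilibrium: 203 − 0.07q = 150 + 0.01q → q* = 662.5, p* = 156.625.
For a per-unit tax t: Δq = t/0.08, so DWL = ½·t·(t/0.08) = t²/0.16.
At t = 13: DWL = 1056.25. At t = 19: DWL = 2256.25.
Increase = 2256.25 − 1056.25 = 1200.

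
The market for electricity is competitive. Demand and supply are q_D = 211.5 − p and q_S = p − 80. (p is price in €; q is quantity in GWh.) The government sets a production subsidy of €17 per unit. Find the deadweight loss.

In inverse form: demand p = 211.5 − q, supply p = 80 + q.
Competitive equilibrium: 211.5 − q = 80 + q → q* = 65.75, p* = 145.75.
The subsidy lowers effective supply by 17: p = 63 + q.
New quantity: 211.5 − q = 63 + q → q' = 74.25.
Overproduction Δq = 74.25 − 65.75 = 8.5; wedge = subsidy = 17.
DWL = ½ × 8.5 × 17 = €72.25.

€72.25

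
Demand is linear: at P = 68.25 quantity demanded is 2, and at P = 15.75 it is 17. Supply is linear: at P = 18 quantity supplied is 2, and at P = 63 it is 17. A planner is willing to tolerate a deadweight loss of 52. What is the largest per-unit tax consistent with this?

26

Demand slope = (15.75 − 68.25)/(17 − 2) = −3.5, so P = 75.25 − 3.5Q.
Supply slope = (63 − 18)/(17 − 2) = 3, so P = 12 + 3Q.
Competitive equilibrium: 75.25 − 3.5Q = 12 + 3Q → Q* = 9.7308, P* = 41.1923.
A tax t gives ΔQ = t/6.5 and wedge t, so DWL = t²/13.
t²/13 = 52 → t² = 676 → t = 26.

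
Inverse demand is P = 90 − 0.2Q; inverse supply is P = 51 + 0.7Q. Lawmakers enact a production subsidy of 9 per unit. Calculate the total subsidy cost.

480

Competitive equilibrium: 90 − 0.2Q = 51 + 0.7Q → Q* = 43.3333, P* = 81.3333.
The subsidy lowers effective supply by 9: P = 42 + 0.7Q.
New quantity: 90 − 0.2Q = 42 + 0.7Q → Q' = 53.3333.
Total subsidy cost = 9 × 53.3333 = 480.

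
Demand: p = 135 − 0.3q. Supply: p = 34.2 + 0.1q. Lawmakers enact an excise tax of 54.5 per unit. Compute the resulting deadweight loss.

3712.81

Competitive equilibrium: 135 − 0.3q = 34.2 + 0.1q → q* = 252, p* = 59.4.
With the tax, the buyer price exceeds the seller price by 54.5: (135 − 0.3q) − (34.2 + 0.1q) = 54.5 → q' = 115.75.
Δq = 252 − 115.75 = 136.25; the wedge equals the tax, 54.5.
DWL = ½ × 136.25 × 54.5 = 3712.81.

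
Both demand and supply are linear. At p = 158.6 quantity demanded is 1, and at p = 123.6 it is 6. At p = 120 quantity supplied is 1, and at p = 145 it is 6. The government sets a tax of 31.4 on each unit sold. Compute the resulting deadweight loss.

41.08

Demand slope = (123.6 − 158.6)/(6 − 1) = −7, so p = 165.6 − 7q.
Supply slope = (145 − 120)/(6 − 1) = 5, so p = 115 + 5q.
Competitive equilibrium: 165.6 − 7q = 115 + 5q → q* = 4.2167, p* = 136.0833.
With the tax, the buyer price exceeds the seller price by 31.4: (165.6 − 7q) − (115 + 5q) = 31.4 → q' = 1.6.
Δq = 4.2167 − 1.6 = 2.6167; the wedge equals the tax, 31.4.
Deadweight loss = ½ × 2.6167 × 31.4 = 41.08.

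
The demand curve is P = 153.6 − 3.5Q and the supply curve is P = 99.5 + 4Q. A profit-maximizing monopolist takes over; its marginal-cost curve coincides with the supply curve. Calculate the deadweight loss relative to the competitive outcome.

19.75

Competitive equilibrium: 153.6 − 3.5Q = 99.5 + 4Q → Q* = 7.2133, P* = 128.3533.
Marginal revenue: MR = 153.6 − 7Q. Set MR = MC: 153.6 − 7Q = 99.5 + 4Q → Q_m = 4.9182.
Price P_m = 153.6 − 3.5·4.9182 = 136.3863; MC(Q_m) = 99.5 + 4·4.9182 = 119.1728.
Competitive Q* = 7.2133, so ΔQ = 2.2951; wedge = 136.3863 − 119.1728 = 17.2135.
Welfare loss = ½ × 2.2951 × 17.2135 = 19.75.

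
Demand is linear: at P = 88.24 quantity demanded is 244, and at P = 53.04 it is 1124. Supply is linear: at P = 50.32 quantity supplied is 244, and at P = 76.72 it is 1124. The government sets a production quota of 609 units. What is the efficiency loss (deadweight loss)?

Demand slope = (53.04 − 88.24)/(1124 − 244) = −0.04, so P = 98 − 0.04Q.
Supply slope = (76.72 − 50.32)/(1124 − 244) = 0.03, so P = 43 + 0.03Q.
Competitive equilibrium: 98 − 0.04Q = 43 + 0.03Q → Q* = 785.7143, P* = 66.5714.
At Q = 609: demand price = 98 − 0.04·609 = 73.64; supply price = 43 + 0.03·609 = 61.27.
ΔQ = 785.7143 − 609 = 176.7143; wedge = 73.64 − 61.27 = 12.37.
The triangle = ½ × 176.7143 × 12.37 = 1092.98.

1092.98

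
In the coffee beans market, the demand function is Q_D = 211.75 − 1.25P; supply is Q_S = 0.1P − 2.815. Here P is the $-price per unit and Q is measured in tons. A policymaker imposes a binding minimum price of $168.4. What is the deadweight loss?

In inverse form: demand P = 169.4 − 0.8Q, supply P = 28.15 + 10Q.
Competitive equilibrium: 169.4 − 0.8Q = 28.15 + 10Q → Q* = 13.0787, P* = 158.937.
At the floor P = 168.4, quantity demanded = (169.4 − 168.4)/0.8 = 1.25.
Sellers' marginal cost at Q' = 1.25: 28.15 + 10·1.25 = 40.65.
ΔQ = 13.0787 − 1.25 = 11.8287; wedge = 168.4 − 40.65 = 127.75.
Welfare loss = ½ × 11.8287 × 127.75 = $755.56.

$755.56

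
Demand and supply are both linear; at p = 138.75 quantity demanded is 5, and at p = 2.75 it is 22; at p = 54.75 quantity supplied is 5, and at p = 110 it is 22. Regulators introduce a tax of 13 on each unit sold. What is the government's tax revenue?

147.04

Demand slope = (2.75 − 138.75)/(22 − 5) = −8, so p = 178.75 − 8q.
Supply slope = (110 − 54.75)/(22 − 5) = 3.25, so p = 38.5 + 3.25q.
Competitive equilibrium: 178.75 − 8q = 38.5 + 3.25q → q* = 12.4667, p* = 79.0167.
With the tax, the buyer price exceeds the seller price by 13: (178.75 − 8q) − (38.5 + 3.25q) = 13 → q' = 11.3111.
Tax revenue = 13 × 11.3111 = 147.04.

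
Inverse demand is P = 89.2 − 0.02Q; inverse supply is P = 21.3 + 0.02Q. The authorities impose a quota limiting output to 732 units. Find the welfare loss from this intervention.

Competitive equilibrium: 89.2 − 0.02Q = 21.3 + 0.02Q → Q* = 1697.5, P* = 55.25.
At Q = 732: demand price = 89.2 − 0.02·732 = 74.56; supply price = 21.3 + 0.02·732 = 35.94.
ΔQ = 1697.5 − 732 = 965.5; wedge = 74.56 − 35.94 = 38.62.
DWL = ½ × 965.5 × 38.62 = 18643.805.

18643.805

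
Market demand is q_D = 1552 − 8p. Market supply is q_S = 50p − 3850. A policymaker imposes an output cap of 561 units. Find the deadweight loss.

4383.72

In inverse form: demand p = 194 − 0.125q, supply p = 77 + 0.02q.
Competitive equilibrium: 194 − 0.125q = 77 + 0.02q → q* = 806.8966, p* = 93.1379.
At q = 561: demand price = 194 − 0.125·561 = 123.875; supply price = 77 + 0.02·561 = 88.22.
Δq = 806.8966 − 561 = 245.8966; wedge = 123.875 − 88.22 = 35.655.
Deadweight loss = ½ × 245.8966 × 35.655 = 4383.72.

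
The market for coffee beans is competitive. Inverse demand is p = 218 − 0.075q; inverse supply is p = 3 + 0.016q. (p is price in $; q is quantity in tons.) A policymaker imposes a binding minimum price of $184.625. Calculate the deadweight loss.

Competitive equilibrium: 218 − 0.075q = 3 + 0.016q → q* = 2362.63736, p* = 40.8022.
At the floor p = 184.625, quantity demanded = (218 − 184.625)/0.075 = 445.
Sellers' marginal cost at q' = 445: 3 + 0.016·445 = 10.12.
Δq = 2362.63736 − 445 = 1917.63736; wedge = 184.625 − 10.12 = 174.505.
Welfare loss = ½ × 1917.63736 × 174.505 = $167318.65.

$167318.65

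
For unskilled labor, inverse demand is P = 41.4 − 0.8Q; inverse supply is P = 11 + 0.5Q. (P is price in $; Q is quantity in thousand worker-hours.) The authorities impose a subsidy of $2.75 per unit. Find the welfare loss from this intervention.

$2.91 thousand

Competitive equilibrium: 41.4 − 0.8Q = 11 + 0.5Q → Q* = 23.3846, P* = 22.6923.
The subsidy lowers effective supply by 2.75: P = 8.25 + 0.5Q.
New quantity: 41.4 − 0.8Q = 8.25 + 0.5Q → Q' = 25.5.
Overproduction ΔQ = 25.5 − 23.3846 = 2.1154; wedge = subsidy = 2.75.
Welfare loss = ½ × 2.1154 × 2.75 = $2.91 thousand.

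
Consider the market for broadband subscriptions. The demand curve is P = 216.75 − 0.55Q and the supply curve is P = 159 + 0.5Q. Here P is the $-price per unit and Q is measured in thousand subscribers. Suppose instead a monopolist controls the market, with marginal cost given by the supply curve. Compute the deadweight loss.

$187.66 thousand

Competitive equilibrium: 216.75 − 0.55Q = 159 + 0.5Q → Q* = 55, P* = 186.5.
Marginal revenue: MR = 216.75 − 1.1Q. Set MR = MC: 216.75 − 1.1Q = 159 + 0.5Q → Q_m = 36.0938.
Price P_m = 216.75 − 0.55·36.0938 = 196.8984; MC(Q_m) = 159 + 0.5·36.0938 = 177.0469.
Competitive Q* = 55, so ΔQ = 18.9062; wedge = 196.8984 − 177.0469 = 19.8515.
Deadweight loss = ½ × 18.9062 × 19.8515 = $187.66 thousand.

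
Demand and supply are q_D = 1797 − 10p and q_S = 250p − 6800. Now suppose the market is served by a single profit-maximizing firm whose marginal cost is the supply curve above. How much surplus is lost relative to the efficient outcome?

26866.80

In inverse form: demand p = 179.7 − 0.1q, supply p = 27.2 + 0.004q.
Competitive equilibrium: 179.7 − 0.1q = 27.2 + 0.004q → q* = 1466.34615, p* = 33.06538.
Marginal revenue: MR = 179.7 − 0.2q. Set MR = MC: 179.7 − 0.2q = 27.2 + 0.004q → q_m = 747.54902.
Price p_m = 179.7 − 0.1·747.54902 = 104.9451; MC(q_m) = 27.2 + 0.004·747.54902 = 30.1902.
Competitive q* = 1466.34615, so Δq = 718.79713; wedge = 104.9451 − 30.1902 = 74.7549.
Deadweight loss = ½ × 718.79713 × 74.7549 = 26866.80.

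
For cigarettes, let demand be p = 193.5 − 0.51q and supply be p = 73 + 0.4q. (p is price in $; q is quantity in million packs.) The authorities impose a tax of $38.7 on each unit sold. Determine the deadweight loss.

$822.91 million

Competitive equilibrium: 193.5 − 0.51q = 73 + 0.4q → q* = 132.4176, p* = 125.967.
With the tax, the buyer price exceeds the seller price by 38.7: (193.5 − 0.51q) − (73 + 0.4q) = 38.7 → q' = 89.8901.
Δq = 132.4176 − 89.8901 = 42.5275; the wedge equals the tax, 38.7.
Welfare loss = ½ × 42.5275 × 38.7 = $822.91 million.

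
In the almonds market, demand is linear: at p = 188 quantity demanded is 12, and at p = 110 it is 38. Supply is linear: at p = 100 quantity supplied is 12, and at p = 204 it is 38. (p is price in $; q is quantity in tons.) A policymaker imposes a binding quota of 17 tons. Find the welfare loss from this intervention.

Demand slope = (110 − 188)/(38 − 12) = −3, so p = 224 − 3q.
Supply slope = (204 − 100)/(38 − 12) = 4, so p = 52 + 4q.
Competitive equilibrium: 224 − 3q = 52 + 4q → q* = 24.5714, p* = 150.2857.
At q = 17: demand price = 224 − 3·17 = 173; supply price = 52 + 4·17 = 120.
Δq = 24.5714 − 17 = 7.5714; wedge = 173 − 120 = 53.
DWL = ½ × 7.5714 × 53 = $200.64.

$200.64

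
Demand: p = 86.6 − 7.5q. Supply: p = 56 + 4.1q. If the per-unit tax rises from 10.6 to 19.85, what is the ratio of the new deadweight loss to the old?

3.507

Competitive equilibrium: 86.6 − 7.5q = 56 + 4.1q → q* = 2.6379, p* = 66.8155.
For a per-unit tax t: Δq = t/11.6, so DWL = ½·t·(t/11.6) = t²/23.2.
At t = 10.6: DWL = 4.843. At t = 19.85: DWL = 16.984.
Ratio = (19.85/10.6)² = 3.507.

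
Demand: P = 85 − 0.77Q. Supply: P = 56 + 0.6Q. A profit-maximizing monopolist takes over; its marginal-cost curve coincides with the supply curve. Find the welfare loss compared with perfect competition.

39.74

Competitive equilibrium: 85 − 0.77Q = 56 + 0.6Q → Q* = 21.1679, P* = 68.7007.
Marginal revenue: MR = 85 − 1.54Q. Set MR = MC: 85 − 1.54Q = 56 + 0.6Q → Q_m = 13.5514.
Price P_m = 85 − 0.77·13.5514 = 74.5654; MC(Q_m) = 56 + 0.6·13.5514 = 64.1308.
Competitive Q* = 21.1679, so ΔQ = 7.6165; wedge = 74.5654 − 64.1308 = 10.4346.
DWL = ½ × 7.6165 × 10.4346 = 39.74.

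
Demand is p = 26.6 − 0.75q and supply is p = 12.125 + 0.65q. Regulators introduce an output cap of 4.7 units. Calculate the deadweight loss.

22.26

Competitive equilibrium: 26.6 − 0.75q = 12.125 + 0.65q → q* = 10.3393, p* = 18.8455.
At q = 4.7: demand price = 26.6 − 0.75·4.7 = 23.075; supply price = 12.125 + 0.65·4.7 = 15.18.
Δq = 10.3393 − 4.7 = 5.6393; wedge = 23.075 − 15.18 = 7.895.
Welfare loss = ½ × 5.6393 × 7.895 = 22.26.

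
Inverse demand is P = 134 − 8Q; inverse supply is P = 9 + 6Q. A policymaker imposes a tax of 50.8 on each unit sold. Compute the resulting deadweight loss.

Competitive equilibrium: 134 − 8Q = 9 + 6Q → Q* = 8.9286, P* = 62.5714.
With the tax, the buyer price exceeds the seller price by 50.8: (134 − 8Q) − (9 + 6Q) = 50.8 → Q' = 5.3.
ΔQ = 8.9286 − 5.3 = 3.6286; the wedge equals the tax, 50.8.
Welfare loss = ½ × 3.6286 × 50.8 = 92.17.

92.17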